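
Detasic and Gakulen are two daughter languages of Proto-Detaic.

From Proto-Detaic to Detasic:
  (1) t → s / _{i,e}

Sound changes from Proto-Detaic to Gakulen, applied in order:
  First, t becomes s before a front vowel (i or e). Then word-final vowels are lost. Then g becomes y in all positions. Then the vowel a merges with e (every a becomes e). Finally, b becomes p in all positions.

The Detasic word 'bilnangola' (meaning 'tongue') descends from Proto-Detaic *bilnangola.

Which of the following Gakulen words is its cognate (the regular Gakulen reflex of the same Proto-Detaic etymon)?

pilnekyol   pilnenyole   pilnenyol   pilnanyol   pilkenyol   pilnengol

Gakulen: *bilnangola > bilnangol > bilnanyol > bilnenyol > pilnenyol  (by apocope, unconditioned shift, vowel merger, unconditioned shift)
Among the options, 'pilnenyol' alone shows every Gakulen change applied in order.

pilnenyol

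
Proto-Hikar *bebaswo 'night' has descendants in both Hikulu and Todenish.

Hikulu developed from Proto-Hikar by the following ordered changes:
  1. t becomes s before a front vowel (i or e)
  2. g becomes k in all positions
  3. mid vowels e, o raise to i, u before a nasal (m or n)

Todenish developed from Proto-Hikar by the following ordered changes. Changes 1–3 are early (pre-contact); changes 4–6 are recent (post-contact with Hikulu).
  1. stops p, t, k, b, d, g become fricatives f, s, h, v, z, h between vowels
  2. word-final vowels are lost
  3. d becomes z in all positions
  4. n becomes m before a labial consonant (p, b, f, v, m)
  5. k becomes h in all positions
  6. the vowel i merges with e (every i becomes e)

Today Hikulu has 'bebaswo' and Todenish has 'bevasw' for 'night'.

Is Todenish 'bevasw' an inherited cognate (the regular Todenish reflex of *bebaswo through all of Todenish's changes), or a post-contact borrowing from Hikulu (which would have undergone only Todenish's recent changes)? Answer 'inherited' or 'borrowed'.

If inherited, *bebaswo would pass through all of Todenish's changes:
Todenish: *bebaswo
  bebaswo → bevaswo   [intervocalic lenition]
  bevaswo → bevasw   [apocope]
  bevasw (rule 3 does not apply)
  bevasw (rule 4 does not apply)
  bevasw (rule 5 does not apply)
  bevasw (rule 6 does not apply)
  giving Todenish bevasw.
If borrowed from Hikulu 'bebaswo' after the early changes, it would undergo only the recent ones:
  rule 4 (nasal place assimilation): no change (bebaswo)
  rule 5 (unconditioned shift): no change (bebaswo)
  rule 6 (vowel merger): no change (bebaswo)
  ⇒ as a loan: bebaswo
Todenish 'bevasw' matches the inherited outcome exactly, so it is an inherited cognate, not a loan.

inherited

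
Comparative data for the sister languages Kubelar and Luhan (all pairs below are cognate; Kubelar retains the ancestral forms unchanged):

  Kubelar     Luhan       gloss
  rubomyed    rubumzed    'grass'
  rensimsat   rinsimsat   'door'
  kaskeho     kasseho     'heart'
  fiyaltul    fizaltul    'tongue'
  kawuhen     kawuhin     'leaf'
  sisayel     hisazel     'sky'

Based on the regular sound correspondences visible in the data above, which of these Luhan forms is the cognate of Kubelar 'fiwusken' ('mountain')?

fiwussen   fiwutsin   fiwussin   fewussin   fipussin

kaskeho ~ kasseho — Kubelar k corresponds to Luhan s after a consonant, before a front vowel.
rensimsat ~ rinsimsat, kawuhen ~ kawuhin — Kubelar e corresponds to Luhan i after a consonant, before a nasal.
Applying these to Kubelar 'fiwusken':
  fiwusken → fiwussen   (k→s after a consonant, before a front vowel)
  fiwussen → fiwussin   (e→i after a consonant, before a nasal)
So the Luhan cognate is 'fiwussin'.

fiwussin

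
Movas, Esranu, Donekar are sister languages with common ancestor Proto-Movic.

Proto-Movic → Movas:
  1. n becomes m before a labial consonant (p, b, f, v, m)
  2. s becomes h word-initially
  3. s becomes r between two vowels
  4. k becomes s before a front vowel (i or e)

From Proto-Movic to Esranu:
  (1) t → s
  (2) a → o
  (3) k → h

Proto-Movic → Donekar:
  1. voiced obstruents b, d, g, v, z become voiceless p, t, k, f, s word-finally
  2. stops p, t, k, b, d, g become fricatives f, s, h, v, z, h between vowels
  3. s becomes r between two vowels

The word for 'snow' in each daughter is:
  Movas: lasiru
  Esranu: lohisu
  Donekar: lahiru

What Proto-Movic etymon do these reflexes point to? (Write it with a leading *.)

Position 5: Movas has r, Esranu has s, Donekar has r. Taking the neighbouring segments as reconstructed: Movas r could go back to *s or *r; Esranu s could go back to *t or *s; Donekar r could go back to *t or *s or *r — the one source consistent with every daughter is *s.
Position 3: Movas has s, Esranu has h, Donekar has h. Taking the neighbouring segments as reconstructed: Movas s can only go back to *k; Esranu h could go back to *k or *h; Donekar h could go back to *k or *g or *h — the one source consistent with every daughter is *k.
This points to *lakisu. Verify forward in each daughter:
Movas: start from *lakisu.
  rule 1: no change — lakisu
  rule 2: no change — lakisu
  rule 3 (rhotacism): lakisu → lakiru
  rule 4 (palatalisation): lakiru → lasiru
  ⇒ Movas lasiru
Esranu: *lakisu
  lakisu (rule 1 does not apply)
  lakisu → lokisu   [vowel merger]
  lokisu → lohisu   [unconditioned shift]
  giving Esranu lohisu.
Donekar: start from *lakisu.
  rule 1: no change — lakisu
  rule 2 (intervocalic lenition): lakisu → lahisu
  rule 3 (rhotacism): lahisu → lahiru
  ⇒ Donekar lahiru
*lakisu is the unique common source.

*lakisu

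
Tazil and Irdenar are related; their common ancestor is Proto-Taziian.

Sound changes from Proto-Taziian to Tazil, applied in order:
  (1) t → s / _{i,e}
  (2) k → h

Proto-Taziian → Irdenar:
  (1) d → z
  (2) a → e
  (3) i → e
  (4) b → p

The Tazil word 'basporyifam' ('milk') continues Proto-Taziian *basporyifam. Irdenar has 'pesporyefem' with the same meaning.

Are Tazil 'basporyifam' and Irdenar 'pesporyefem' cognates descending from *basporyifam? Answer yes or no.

Derive the expected Irdenar reflex of *basporyifam:
Irdenar: *basporyifam
  basporyifam (rule 1 does not apply)
  basporyifam → besporyifem   [vowel merger]
  besporyifem → besporyefem   [vowel merger]
  besporyefem → pesporyefem   [unconditioned shift]
  giving Irdenar pesporyefem.
Irdenar 'pesporyefem' matches the regular reflex exactly, so the pair is cognate.

yes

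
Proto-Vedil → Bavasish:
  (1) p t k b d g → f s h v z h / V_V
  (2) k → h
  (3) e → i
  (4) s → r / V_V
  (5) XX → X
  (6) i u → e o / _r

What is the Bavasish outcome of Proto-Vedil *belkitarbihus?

bilherarbihus

Bavasish: *belkitarbihus > belkisarbihus > belhisarbihus > bilhisarbihus > bilhirarbihus > bilherarbihus  (by intervocalic lenition, unconditioned shift, vowel merger, rhotacism, pre-rhotic lowering)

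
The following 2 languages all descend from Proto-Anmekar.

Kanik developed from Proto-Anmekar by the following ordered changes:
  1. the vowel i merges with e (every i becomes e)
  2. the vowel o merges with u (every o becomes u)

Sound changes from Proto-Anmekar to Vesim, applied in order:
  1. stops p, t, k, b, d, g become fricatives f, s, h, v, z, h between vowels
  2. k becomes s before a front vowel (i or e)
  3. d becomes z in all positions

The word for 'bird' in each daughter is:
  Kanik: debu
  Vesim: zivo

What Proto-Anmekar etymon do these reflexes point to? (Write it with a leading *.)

*dibo

Position 2: Kanik has e, Vesim has i. Vesim preserves i here (none of its changes turn any other segment into i), so the proto-segment is *i.
Position 3: Kanik has b, Vesim has v. Kanik preserves b here (none of its changes turn any other segment into b), so the proto-segment is *b.
This points to *dibo. Verify forward in each daughter:
Kanik: *dibo
  dibo → debo   [vowel merger]
  debo → debu   [vowel merger]
  giving Kanik debu.
Vesim: start from *dibo.
  rule 1 (intervocalic lenition): dibo → divo
  rule 2: no change — divo
  rule 3 (unconditioned shift): divo → zivo
  ⇒ Vesim zivo
Only *dibo yields all of Kanik debu, Vesim zivo.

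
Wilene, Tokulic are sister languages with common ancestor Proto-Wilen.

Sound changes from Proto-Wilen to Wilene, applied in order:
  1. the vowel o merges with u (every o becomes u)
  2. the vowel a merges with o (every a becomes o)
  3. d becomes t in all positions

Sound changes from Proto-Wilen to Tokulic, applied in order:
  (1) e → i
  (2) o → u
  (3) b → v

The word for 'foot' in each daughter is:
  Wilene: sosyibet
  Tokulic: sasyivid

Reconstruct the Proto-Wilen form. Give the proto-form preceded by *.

Position 7: Wilene has e, Tokulic has i. Wilene preserves e here (none of its changes turn any other segment into e), so the proto-segment is *e.
Position 2: Wilene has o, Tokulic has a. Tokulic preserves a here (none of its changes turn any other segment into a), so the proto-segment is *a.
Position 8: Wilene has t, Tokulic has d. Tokulic preserves d here (none of its changes turn any other segment into d), so the proto-segment is *d.
Verify the candidate proto-form against each daughter:
Wilene: *sasyibed
  sasyibed (rule 1 does not apply)
  sasyibed → sosyibed   [vowel merger]
  sosyibed → sosyibet   [unconditioned shift]
  giving Wilene sosyibet.
Tokulic: *sasyibed > sasyibid > sasyivid  (by vowel merger, unconditioned shift)
Only *sasyibed yields all of Wilene sosyibet, Tokulic sasyivid.

*sasyibed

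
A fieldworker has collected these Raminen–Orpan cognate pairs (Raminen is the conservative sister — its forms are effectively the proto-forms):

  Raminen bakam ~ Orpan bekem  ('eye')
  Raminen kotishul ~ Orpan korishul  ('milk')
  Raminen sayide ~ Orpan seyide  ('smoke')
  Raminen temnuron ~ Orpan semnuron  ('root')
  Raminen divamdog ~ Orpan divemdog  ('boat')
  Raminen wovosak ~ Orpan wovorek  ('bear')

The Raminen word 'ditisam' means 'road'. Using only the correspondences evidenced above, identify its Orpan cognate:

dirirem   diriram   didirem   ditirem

dirirem

kotishul ~ korishul — Raminen t corresponds to Orpan r between vowels (before a front vowel).
wovosak ~ wovorek — Raminen s corresponds to Orpan r between vowels (before a back vowel).
bakam ~ bekem, divamdog ~ divemdog — Raminen a corresponds to Orpan e after a consonant, before a nasal.
Applying these to Raminen 'ditisam':
  ditisam → dirisam   (t→r between vowels (before a front vowel))
  dirisam → diriram   (s→r between vowels (before a back vowel))
  diriram → dirirem   (a→e after a consonant, before a nasal)
So the Orpan cognate is 'dirirem'.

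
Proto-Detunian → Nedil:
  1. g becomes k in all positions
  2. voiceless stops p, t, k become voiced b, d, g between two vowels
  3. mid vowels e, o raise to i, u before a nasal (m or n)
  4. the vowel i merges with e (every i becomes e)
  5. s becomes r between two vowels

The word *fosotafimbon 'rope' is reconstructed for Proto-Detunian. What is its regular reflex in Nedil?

forodafembun

Nedil: *fosotafimbon > fosodafimbon > fosodafimbun > fosodafembun > forodafembun  (by intervocalic voicing, pre-nasal raising, vowel merger, rhotacism)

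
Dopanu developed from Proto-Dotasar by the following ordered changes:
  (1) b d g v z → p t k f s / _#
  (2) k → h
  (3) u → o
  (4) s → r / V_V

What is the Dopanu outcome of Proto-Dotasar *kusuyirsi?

horoyirsi

Dopanu: start from *kusuyirsi.
  rule 1: no change — kusuyirsi
  rule 2 (unconditioned shift): kusuyirsi → husuyirsi
  rule 3 (vowel merger): husuyirsi → hosoyirsi
  rule 4 (rhotacism): hosoyirsi → horoyirsi
  ⇒ Dopanu horoyirsi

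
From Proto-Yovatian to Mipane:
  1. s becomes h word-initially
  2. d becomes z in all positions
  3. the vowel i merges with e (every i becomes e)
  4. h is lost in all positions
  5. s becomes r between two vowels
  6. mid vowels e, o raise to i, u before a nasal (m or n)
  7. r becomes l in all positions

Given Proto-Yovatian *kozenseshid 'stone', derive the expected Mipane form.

kozinselez

Mipane: *kozenseshid > kozenseshiz > kozenseshez > kozensesez > kozenserez > kozinserez > kozinselez  (by unconditioned shift, vowel merger, h-loss, rhotacism, pre-nasal raising, unconditioned shift)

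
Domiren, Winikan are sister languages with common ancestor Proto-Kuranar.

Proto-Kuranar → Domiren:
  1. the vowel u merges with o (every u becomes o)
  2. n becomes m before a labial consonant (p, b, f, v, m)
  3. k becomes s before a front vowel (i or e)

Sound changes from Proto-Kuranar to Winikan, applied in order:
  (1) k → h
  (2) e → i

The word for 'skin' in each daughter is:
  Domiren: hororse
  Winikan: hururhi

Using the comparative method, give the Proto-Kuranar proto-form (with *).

*hururke

Position 2: Domiren has o, Winikan has u. Winikan preserves u here (none of its changes turn any other segment into u), so the proto-segment is *u.
Position 6: Domiren has s, Winikan has h. Taking the neighbouring segments as reconstructed: Domiren s could go back to *k or *s; Winikan h could go back to *k or *h — the one source consistent with every daughter is *k.
Position 7: Domiren has e, Winikan has i. Domiren preserves e here (none of its changes turn any other segment into e), so the proto-segment is *e.
Verify the candidate proto-form against each daughter:
Domiren: start from *hururke.
  rule 1 (vowel merger): hururke → hororke
  rule 2: no change — hororke
  rule 3 (palatalisation): hororke → hororse
  ⇒ Domiren hororse
Winikan: *hururke
  hururke → hururhe   [unconditioned shift]
  hururhe → hururhi   [vowel merger]
  giving Winikan hururhi.
No other proto-form is consistent with every reflex, so the reconstruction is *hururke.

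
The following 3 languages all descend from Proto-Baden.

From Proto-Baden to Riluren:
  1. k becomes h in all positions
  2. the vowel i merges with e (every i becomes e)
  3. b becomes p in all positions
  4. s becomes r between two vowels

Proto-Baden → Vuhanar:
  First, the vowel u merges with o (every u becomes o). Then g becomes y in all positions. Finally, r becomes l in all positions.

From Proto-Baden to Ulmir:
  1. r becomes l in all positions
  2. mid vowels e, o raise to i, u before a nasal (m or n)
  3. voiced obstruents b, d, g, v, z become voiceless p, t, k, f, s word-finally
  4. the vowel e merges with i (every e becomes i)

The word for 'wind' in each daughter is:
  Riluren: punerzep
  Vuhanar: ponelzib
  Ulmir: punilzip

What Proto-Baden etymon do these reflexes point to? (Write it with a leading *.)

*punerzib

Position 7: Riluren has e, Vuhanar has i, Ulmir has i. Vuhanar preserves i here (none of its changes turn any other segment into i), so the proto-segment is *i.
Position 8: Riluren has p, Vuhanar has b, Ulmir has p. Vuhanar preserves b here (none of its changes turn any other segment into b), so the proto-segment is *b.
Position 2: Riluren has u, Vuhanar has o, Ulmir has u. Riluren preserves u here (none of its changes turn any other segment into u), so the proto-segment is *u.
Continuing position by position gives *punerzib; check it forward:
Riluren: *punerzib
  punerzib (rule 1 does not apply)
  punerzib → punerzeb   [vowel merger]
  punerzeb → punerzep   [unconditioned shift]
  punerzep (rule 4 does not apply)
  giving Riluren punerzep.
Vuhanar: *punerzib > ponerzib > ponelzib  (by vowel merger, unconditioned shift)
Ulmir: *punerzib > punelzib > punelzip > punilzip  (by unconditioned shift, final devoicing, vowel merger)
No other proto-form is consistent with every reflex, so the reconstruction is *punerzib.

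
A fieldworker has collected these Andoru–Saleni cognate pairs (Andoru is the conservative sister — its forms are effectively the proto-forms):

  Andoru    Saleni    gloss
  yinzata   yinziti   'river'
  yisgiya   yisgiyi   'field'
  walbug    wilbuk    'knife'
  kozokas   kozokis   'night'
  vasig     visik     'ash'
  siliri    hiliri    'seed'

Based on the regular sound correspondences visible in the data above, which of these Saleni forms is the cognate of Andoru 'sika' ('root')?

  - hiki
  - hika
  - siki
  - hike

siliri ~ hiliri — Andoru s corresponds to Saleni h word-initially before a front vowel.
yinzata ~ yinziti, yisgiya ~ yisgiyi — Andoru a corresponds to Saleni i word-finally.
Applying these to Andoru 'sika':
  sika → hika   (s→h word-initially before a front vowel)
  hika → hiki   (a→i word-finally)
So the Saleni cognate is 'hiki'.

hiki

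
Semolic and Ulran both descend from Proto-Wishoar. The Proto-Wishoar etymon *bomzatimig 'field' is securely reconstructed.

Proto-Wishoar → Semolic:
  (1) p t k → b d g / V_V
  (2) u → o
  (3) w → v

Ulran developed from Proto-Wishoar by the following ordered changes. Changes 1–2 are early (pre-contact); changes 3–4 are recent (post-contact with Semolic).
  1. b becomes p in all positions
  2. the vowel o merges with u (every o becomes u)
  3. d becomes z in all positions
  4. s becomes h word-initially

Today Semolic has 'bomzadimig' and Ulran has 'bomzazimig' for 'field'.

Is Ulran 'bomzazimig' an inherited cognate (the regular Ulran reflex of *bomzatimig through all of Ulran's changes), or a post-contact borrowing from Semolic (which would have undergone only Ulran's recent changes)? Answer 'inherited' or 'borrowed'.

borrowed

If inherited, *bomzatimig would pass through all of Ulran's changes:
Ulran: *bomzatimig > pomzatimig > pumzatimig  (by unconditioned shift, vowel merger)
If borrowed from Semolic 'bomzadimig' after the early changes, it would undergo only the recent ones:
  rule 3 (unconditioned shift): bomzadimig → bomzazimig
  rule 4 (debuccalisation): no change (bomzazimig)
  ⇒ as a loan: bomzazimig
Ulran 'bomzazimig' matches the loan outcome 'bomzazimig', not the inherited 'pumzatimig' — it skipped the early Ulran changes, so it was borrowed from Semolic.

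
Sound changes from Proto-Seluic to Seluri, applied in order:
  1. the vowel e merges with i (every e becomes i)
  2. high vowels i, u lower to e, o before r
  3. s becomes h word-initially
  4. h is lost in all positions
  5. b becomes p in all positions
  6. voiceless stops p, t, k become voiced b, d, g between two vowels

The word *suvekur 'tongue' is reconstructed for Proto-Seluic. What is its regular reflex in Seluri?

Seluri: *suvekur > suvikur > suvikor > huvikor > uvikor > uvigor  (by vowel merger, pre-rhotic lowering, debuccalisation, h-loss, intervocalic voicing)

uvigor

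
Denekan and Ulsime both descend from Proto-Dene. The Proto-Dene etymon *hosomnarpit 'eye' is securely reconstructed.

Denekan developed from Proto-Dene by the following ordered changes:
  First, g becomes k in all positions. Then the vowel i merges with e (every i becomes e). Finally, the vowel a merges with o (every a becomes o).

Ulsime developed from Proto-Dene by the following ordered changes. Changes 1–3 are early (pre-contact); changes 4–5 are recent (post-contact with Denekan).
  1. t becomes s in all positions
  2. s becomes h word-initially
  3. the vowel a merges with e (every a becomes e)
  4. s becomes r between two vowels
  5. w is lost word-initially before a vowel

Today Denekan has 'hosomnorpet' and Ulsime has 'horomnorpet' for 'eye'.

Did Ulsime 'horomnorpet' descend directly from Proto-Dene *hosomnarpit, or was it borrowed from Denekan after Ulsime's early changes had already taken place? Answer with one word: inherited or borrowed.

borrowed

If inherited, *hosomnarpit would pass through all of Ulsime's changes:
Ulsime: start from *hosomnarpit.
  rule 1 (unconditioned shift): hosomnarpit → hosomnarpis
  rule 2: no change — hosomnarpis
  rule 3 (vowel merger): hosomnarpis → hosomnerpis
  rule 4 (rhotacism): hosomnerpis → horomnerpis
  rule 5: no change — horomnerpis
  ⇒ Ulsime horomnerpis
If borrowed from Denekan 'hosomnorpet' after the early changes, it would undergo only the recent ones:
  rule 4 (rhotacism): hosomnorpet → horomnorpet
  rule 5 (glide loss): no change (horomnorpet)
  ⇒ as a loan: horomnorpet
Ulsime 'horomnorpet' matches the loan outcome 'horomnorpet', not the inherited 'horomnerpis' — it skipped the early Ulsime changes, so it was borrowed from Denekan.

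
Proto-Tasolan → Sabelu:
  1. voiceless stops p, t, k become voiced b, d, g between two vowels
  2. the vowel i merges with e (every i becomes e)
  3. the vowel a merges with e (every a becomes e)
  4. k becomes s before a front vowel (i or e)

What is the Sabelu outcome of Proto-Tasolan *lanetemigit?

lenedemeget

Sabelu: *lanetemigit
  lanetemigit → lanedemigit   [intervocalic voicing]
  lanedemigit → lanedemeget   [vowel merger]
  lanedemeget → lenedemeget   [vowel merger]
  lenedemeget (rule 4 does not apply)
  giving Sabelu lenedemeget.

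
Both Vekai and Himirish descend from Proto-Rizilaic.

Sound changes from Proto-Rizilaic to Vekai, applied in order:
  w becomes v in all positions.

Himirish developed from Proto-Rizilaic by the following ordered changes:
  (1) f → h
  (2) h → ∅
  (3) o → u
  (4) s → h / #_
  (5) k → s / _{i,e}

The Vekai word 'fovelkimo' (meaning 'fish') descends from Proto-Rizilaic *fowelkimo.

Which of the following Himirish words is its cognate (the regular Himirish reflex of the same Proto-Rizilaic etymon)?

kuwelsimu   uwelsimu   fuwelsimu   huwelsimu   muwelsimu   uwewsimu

Himirish: *fowelkimo
  fowelkimo → howelkimo   [unconditioned shift]
  howelkimo → owelkimo   [h-loss]
  owelkimo → uwelkimu   [vowel merger]
  uwelkimu (rule 4 does not apply)
  uwelkimu → uwelsimu   [palatalisation]
  giving Himirish uwelsimu.
Among the options, 'uwelsimu' alone shows every Himirish change applied in order.

uwelsimu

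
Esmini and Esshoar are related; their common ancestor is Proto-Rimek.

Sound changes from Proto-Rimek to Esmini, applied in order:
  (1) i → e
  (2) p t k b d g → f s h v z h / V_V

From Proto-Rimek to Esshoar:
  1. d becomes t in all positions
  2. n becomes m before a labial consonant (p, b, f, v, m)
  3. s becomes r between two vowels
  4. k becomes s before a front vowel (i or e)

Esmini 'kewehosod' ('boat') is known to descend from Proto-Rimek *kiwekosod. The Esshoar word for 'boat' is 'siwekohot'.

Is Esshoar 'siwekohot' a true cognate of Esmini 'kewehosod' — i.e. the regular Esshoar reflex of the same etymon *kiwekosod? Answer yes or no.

Derive the expected Esshoar reflex of *kiwekosod:
Esshoar: *kiwekosod > kiwekosot > kiwekorot > siwekorot  (by unconditioned shift, rhotacism, palatalisation)
The regular Esshoar reflex would be 'siwekorot', but the attested form is 'siwekohot'. The correspondence is irregular, so they are not cognates (the Esshoar form has a different source).

no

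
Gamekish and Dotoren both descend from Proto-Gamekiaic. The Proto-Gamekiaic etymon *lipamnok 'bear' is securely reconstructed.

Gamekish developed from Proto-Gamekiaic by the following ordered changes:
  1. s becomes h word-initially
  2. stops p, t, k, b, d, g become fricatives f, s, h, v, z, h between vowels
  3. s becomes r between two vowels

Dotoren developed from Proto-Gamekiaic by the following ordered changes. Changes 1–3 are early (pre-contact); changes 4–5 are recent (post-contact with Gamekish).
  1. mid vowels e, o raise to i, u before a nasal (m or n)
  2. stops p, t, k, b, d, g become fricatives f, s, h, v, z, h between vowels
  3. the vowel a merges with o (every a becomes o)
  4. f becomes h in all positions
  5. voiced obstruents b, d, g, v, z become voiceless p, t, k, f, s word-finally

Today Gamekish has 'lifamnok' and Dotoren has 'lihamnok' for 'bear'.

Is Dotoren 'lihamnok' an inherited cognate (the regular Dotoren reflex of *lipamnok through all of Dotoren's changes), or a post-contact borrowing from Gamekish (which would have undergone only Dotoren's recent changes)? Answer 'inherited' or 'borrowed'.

borrowed

If inherited, *lipamnok would pass through all of Dotoren's changes:
Dotoren: start from *lipamnok.
  rule 1: no change — lipamnok
  rule 2 (intervocalic lenition): lipamnok → lifamnok
  rule 3 (vowel merger): lifamnok → lifomnok
  rule 4 (unconditioned shift): lifomnok → lihomnok
  rule 5: no change — lihomnok
  ⇒ Dotoren lihomnok
If borrowed from Gamekish 'lifamnok' after the early changes, it would undergo only the recent ones:
  rule 4 (unconditioned shift): lifamnok → lihamnok
  rule 5 (final devoicing): no change (lihamnok)
  ⇒ as a loan: lihamnok
Dotoren 'lihamnok' matches the loan outcome 'lihamnok', not the inherited 'lihomnok' — it skipped the early Dotoren changes, so it was borrowed from Gamekish.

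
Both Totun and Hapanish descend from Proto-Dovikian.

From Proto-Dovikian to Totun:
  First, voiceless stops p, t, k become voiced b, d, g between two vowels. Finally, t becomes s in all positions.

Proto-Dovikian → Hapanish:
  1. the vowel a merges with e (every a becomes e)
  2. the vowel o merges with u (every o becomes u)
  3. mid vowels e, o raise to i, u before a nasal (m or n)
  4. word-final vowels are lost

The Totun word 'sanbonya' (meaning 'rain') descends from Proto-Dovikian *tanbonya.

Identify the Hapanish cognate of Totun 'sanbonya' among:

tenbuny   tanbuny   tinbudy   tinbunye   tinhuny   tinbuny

tinbuny

Hapanish: start from *tanbonya.
  rule 1 (vowel merger): tanbonya → tenbonye
  rule 2 (vowel merger): tenbonye → tenbunye
  rule 3 (pre-nasal raising): tenbunye → tinbunye
  rule 4 (apocope): tinbunye → tinbuny
  ⇒ Hapanish tinbuny
Only 'tinbuny' matches the regular Hapanish development of *tanbonya.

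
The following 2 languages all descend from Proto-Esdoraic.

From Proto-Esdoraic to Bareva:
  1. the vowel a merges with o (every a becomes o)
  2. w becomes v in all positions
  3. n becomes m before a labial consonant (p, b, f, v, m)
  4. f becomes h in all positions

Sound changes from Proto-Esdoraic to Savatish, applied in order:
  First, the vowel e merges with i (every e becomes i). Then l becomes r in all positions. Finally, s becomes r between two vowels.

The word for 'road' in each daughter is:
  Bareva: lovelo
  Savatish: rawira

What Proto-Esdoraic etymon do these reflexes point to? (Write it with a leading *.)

*lawela

Position 2: Bareva has o, Savatish has a. Savatish preserves a here (none of its changes turn any other segment into a), so the proto-segment is *a.
Position 3: Bareva has v, Savatish has w. Savatish preserves w here (none of its changes turn any other segment into w), so the proto-segment is *w.
Continuing position by position gives *lawela; check it forward:
Bareva: *lawela
  lawela → lowelo   [vowel merger]
  lowelo → lovelo   [unconditioned shift]
  lovelo (rule 3 does not apply)
  lovelo (rule 4 does not apply)
  giving Bareva lovelo.
Savatish: *lawela
  lawela → lawila   [vowel merger]
  lawila → rawira   [unconditioned shift]
  rawira (rule 3 does not apply)
  giving Savatish rawira.
Only *lawela yields all of Bareva lovelo, Savatish rawira.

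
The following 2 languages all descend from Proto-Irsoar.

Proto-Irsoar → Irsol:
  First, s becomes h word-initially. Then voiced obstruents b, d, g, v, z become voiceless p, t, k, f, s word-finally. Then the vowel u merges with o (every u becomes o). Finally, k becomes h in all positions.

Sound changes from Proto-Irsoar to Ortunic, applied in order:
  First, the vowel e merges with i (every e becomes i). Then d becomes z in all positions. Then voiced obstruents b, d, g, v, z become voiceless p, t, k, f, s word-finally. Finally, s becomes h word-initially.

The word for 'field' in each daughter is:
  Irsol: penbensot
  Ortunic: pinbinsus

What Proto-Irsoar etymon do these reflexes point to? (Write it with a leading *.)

Position 9: Irsol has t, Ortunic has s. Taking the neighbouring segments as reconstructed: Irsol t could go back to *t or *d; Ortunic s could go back to *d or *s or *z — the one source consistent with every daughter is *d.
Position 2: Irsol has e, Ortunic has i. Irsol preserves e here (none of its changes turn any other segment into e), so the proto-segment is *e.
Position 8: Irsol has o, Ortunic has u. Ortunic preserves u here (none of its changes turn any other segment into u), so the proto-segment is *u.
Continuing position by position gives *penbensud; check it forward:
Irsol: start from *penbensud.
  rule 1: no change — penbensud
  rule 2 (final devoicing): penbensud → penbensut
  rule 3 (vowel merger): penbensut → penbensot
  rule 4: no change — penbensot
  ⇒ Irsol penbensot
Ortunic: start from *penbensud.
  rule 1 (vowel merger): penbensud → pinbinsud
  rule 2 (unconditioned shift): pinbinsud → pinbinsuz
  rule 3 (final devoicing): pinbinsuz → pinbinsus
  rule 4: no change — pinbinsus
  ⇒ Ortunic pinbinsus
*penbensud is the unique common source.

*penbensud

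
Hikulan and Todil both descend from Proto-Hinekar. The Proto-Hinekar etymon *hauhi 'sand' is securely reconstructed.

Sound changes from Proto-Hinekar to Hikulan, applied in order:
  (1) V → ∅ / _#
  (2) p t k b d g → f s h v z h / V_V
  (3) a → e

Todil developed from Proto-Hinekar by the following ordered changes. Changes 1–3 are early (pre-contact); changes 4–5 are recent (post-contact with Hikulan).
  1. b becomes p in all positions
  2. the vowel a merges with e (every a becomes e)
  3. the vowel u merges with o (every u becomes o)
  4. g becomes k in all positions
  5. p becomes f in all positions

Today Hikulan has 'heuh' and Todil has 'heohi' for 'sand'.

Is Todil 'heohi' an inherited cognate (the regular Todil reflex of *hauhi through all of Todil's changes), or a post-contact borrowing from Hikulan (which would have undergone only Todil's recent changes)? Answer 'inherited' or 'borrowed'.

inherited

If inherited, *hauhi would pass through all of Todil's changes:
Todil: *hauhi
  hauhi (rule 1 does not apply)
  hauhi → heuhi   [vowel merger]
  heuhi → heohi   [vowel merger]
  heohi (rule 4 does not apply)
  heohi (rule 5 does not apply)
  giving Todil heohi.
If borrowed from Hikulan 'heuh' after the early changes, it would undergo only the recent ones:
  rule 4 (unconditioned shift): no change (heuh)
  rule 5 (unconditioned shift): no change (heuh)
  ⇒ as a loan: heuh
Todil 'heohi' matches the inherited outcome exactly, so it is an inherited cognate, not a loan.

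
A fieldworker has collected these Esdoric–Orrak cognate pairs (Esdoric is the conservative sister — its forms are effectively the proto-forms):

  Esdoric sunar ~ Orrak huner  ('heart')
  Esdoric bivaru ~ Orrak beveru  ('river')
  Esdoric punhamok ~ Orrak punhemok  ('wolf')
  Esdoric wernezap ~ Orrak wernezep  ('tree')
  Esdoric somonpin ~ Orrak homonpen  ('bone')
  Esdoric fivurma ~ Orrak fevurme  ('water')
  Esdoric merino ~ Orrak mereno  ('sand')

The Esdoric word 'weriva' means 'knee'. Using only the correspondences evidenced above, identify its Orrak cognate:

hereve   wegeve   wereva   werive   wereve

wereve

bivaru ~ beveru, fivurma ~ fevurme — Esdoric i corresponds to Orrak e after a consonant, before a labial obstruent.
fivurma ~ fevurme — Esdoric a corresponds to Orrak e word-finally.
Applying these to Esdoric 'weriva':
  weriva → wereva   (i→e after a consonant, before a labial obstruent)
  wereva → wereve   (a→e word-finally)
So the Orrak cognate is 'wereve'.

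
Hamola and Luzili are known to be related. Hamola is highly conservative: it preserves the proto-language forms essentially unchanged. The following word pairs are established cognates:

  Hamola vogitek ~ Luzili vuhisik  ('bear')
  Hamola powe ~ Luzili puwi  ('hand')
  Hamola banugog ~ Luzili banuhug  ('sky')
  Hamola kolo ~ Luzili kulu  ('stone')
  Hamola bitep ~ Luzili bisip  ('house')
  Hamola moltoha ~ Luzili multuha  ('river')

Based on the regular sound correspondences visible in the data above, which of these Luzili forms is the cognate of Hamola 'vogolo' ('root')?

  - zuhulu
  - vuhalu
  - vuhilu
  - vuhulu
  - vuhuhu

vuhulu

vogitek ~ vuhisik, powe ~ puwi — Hamola o corresponds to Luzili u after a consonant, before a consonant other than r, m, n, p, b, f, v.
banugog ~ banuhug — Hamola g corresponds to Luzili h between vowels (before a back vowel).
kolo ~ kulu — Hamola o corresponds to Luzili u word-finally.
Applying these to Hamola 'vogolo':
  vogolo → vugolo   (o→u after a consonant, before a consonant other than r, m, n, p, b, f, v)
  vugolo → vuholo   (g→h between vowels (before a back vowel))
  vuholo → vuhulo   (o→u after a consonant, before a consonant other than r, m, n, p, b, f, v)
  vuhulo → vuhulu   (o→u word-finally)
So the Luzili cognate is 'vuhulu'.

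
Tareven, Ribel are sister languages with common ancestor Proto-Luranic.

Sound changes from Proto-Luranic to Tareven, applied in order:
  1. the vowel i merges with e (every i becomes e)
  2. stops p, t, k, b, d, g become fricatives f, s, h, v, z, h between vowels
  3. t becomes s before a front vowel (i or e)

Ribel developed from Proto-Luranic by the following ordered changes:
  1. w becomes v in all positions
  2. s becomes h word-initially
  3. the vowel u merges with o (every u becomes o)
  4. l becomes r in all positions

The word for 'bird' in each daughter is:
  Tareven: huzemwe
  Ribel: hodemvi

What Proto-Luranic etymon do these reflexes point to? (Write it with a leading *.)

*hudemwi

Position 2: Tareven has u, Ribel has o. Tareven preserves u here (none of its changes turn any other segment into u), so the proto-segment is *u.
Position 6: Tareven has w, Ribel has v. Tareven preserves w here (none of its changes turn any other segment into w), so the proto-segment is *w.
Position 3: Tareven has z, Ribel has d. Ribel preserves d here (none of its changes turn any other segment into d), so the proto-segment is *d.
Verify the candidate proto-form against each daughter:
Tareven: *hudemwi
  hudemwi → hudemwe   [vowel merger]
  hudemwe → huzemwe   [intervocalic lenition]
  huzemwe (rule 3 does not apply)
  giving Tareven huzemwe.
Ribel: *hudemwi > hudemvi > hodemvi  (by unconditioned shift, vowel merger)
No other proto-form is consistent with every reflex, so the reconstruction is *hudemwi.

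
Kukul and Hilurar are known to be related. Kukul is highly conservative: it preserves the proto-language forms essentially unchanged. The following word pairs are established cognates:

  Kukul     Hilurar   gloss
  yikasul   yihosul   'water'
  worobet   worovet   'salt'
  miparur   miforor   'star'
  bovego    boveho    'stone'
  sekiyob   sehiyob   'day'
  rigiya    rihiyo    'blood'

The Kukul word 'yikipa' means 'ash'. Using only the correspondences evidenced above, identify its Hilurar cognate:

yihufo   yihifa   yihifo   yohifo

yihifo

sekiyob ~ sehiyob — Kukul k corresponds to Hilurar h between vowels (before a front vowel).
miparur ~ miforor — Kukul p corresponds to Hilurar f between vowels (before a back vowel).
rigiya ~ rihiyo — Kukul a corresponds to Hilurar o word-finally.
Applying these to Kukul 'yikipa':
  yikipa → yihipa   (k→h between vowels (before a front vowel))
  yihipa → yihifa   (p→f between vowels (before a back vowel))
  yihifa → yihifo   (a→o word-finally)
So the Hilurar cognate is 'yihifo'.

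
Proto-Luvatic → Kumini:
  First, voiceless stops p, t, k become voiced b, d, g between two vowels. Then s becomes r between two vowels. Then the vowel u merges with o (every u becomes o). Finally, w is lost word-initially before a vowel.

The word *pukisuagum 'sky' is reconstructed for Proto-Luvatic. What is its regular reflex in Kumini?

pogiroagom

Kumini: *pukisuagum
  pukisuagum → pugisuagum   [intervocalic voicing]
  pugisuagum → pugiruagum   [rhotacism]
  pugiruagum → pogiroagom   [vowel merger]
  pogiroagom (rule 4 does not apply)
  giving Kumini pogiroagom.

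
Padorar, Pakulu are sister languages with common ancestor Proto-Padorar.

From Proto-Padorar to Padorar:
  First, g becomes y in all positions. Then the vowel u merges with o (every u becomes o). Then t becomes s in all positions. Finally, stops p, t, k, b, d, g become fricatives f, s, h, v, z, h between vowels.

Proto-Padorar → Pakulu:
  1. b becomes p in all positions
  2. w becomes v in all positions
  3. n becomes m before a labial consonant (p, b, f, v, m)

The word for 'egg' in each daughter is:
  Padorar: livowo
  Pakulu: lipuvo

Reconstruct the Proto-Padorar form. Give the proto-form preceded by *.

*libuwo

Position 3: Padorar has v, Pakulu has p. Taking the neighbouring segments as reconstructed: Padorar v could go back to *b or *v; Pakulu p could go back to *p or *b — the one source consistent with every daughter is *b.
Position 4: Padorar has o, Pakulu has u. Pakulu preserves u here (none of its changes turn any other segment into u), so the proto-segment is *u.
This points to *libuwo. Verify forward in each daughter:
Padorar: *libuwo
  libuwo (rule 1 does not apply)
  libuwo → libowo   [vowel merger]
  libowo (rule 3 does not apply)
  libowo → livowo   [intervocalic lenition]
  giving Padorar livowo.
Pakulu: *libuwo > lipuwo > lipuvo  (by unconditioned shift, unconditioned shift)
Only *libuwo yields all of Padorar livowo, Pakulu lipuvo.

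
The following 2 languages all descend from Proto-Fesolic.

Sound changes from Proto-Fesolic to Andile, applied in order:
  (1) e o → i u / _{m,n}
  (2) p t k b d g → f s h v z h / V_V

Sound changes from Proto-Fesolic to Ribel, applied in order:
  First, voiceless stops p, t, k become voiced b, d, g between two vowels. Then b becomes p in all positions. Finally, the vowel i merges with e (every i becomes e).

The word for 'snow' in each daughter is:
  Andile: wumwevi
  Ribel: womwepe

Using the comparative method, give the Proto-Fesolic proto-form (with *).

*womwebi

Position 6: Andile has v, Ribel has p. Taking the neighbouring segments as reconstructed: Andile v could go back to *b or *v; Ribel p could go back to *p or *b — the one source consistent with every daughter is *b.
Position 2: Andile has u, Ribel has o. Ribel preserves o here (none of its changes turn any other segment into o), so the proto-segment is *o.
Position 7: Andile has i, Ribel has e. Taking the neighbouring segments as reconstructed: Andile i can only go back to *i; Ribel e could go back to *e or *i — the one source consistent with every daughter is *i.
The remaining positions agree across the daughters. Check the candidate against every language:
Andile: *womwebi
  womwebi → wumwebi   [pre-nasal raising]
  wumwebi → wumwevi   [intervocalic lenition]
  giving Andile wumwevi.
Ribel: *womwebi
  womwebi (rule 1 does not apply)
  womwebi → womwepi   [unconditioned shift]
  womwepi → womwepe   [vowel merger]
  giving Ribel womwepe.
No other proto-form is consistent with every reflex, so the reconstruction is *womwebi.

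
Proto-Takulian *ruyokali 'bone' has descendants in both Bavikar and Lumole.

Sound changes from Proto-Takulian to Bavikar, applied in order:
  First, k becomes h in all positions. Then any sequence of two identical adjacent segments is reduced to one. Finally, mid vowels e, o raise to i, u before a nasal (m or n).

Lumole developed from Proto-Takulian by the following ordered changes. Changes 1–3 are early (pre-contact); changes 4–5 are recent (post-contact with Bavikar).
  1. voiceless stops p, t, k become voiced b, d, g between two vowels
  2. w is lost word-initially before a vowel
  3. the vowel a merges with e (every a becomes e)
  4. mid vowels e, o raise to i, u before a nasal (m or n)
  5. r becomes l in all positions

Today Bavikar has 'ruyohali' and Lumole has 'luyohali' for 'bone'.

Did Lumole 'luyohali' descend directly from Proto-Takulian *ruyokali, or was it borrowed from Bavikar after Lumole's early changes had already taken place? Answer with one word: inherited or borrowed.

borrowed

If inherited, *ruyokali would pass through all of Lumole's changes:
Lumole: start from *ruyokali.
  rule 1 (intervocalic voicing): ruyokali → ruyogali
  rule 2: no change — ruyogali
  rule 3 (vowel merger): ruyogali → ruyogeli
  rule 4: no change — ruyogeli
  rule 5 (unconditioned shift): ruyogeli → luyogeli
  ⇒ Lumole luyogeli
If borrowed from Bavikar 'ruyohali' after the early changes, it would undergo only the recent ones:
  rule 4 (pre-nasal raising): no change (ruyohali)
  rule 5 (unconditioned shift): ruyohali → luyohali
  ⇒ as a loan: luyohali
Lumole 'luyohali' matches the loan outcome 'luyohali', not the inherited 'luyogeli' — it skipped the early Lumole changes, so it was borrowed from Bavikar.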